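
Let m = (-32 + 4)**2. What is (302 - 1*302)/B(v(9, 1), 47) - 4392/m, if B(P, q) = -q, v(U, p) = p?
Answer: -549/98 ≈ -5.6020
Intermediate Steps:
m = 784 (m = (-28)**2 = 784)
(302 - 1*302)/B(v(9, 1), 47) - 4392/m = (302 - 1*302)/((-1*47)) - 4392/784 = (302 - 302)/(-47) - 4392*1/784 = 0*(-1/47) - 549/98 = 0 - 549/98 = -549/98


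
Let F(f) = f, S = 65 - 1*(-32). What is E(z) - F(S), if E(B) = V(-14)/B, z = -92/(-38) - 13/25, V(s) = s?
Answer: -13463/129 ≈ -104.36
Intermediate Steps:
S = 97 (S = 65 + 32 = 97)
z = 903/475 (z = -92*(-1/38) - 13*1/25 = 46/19 - 13/25 = 903/475 ≈ 1.9011)
E(B) = -14/B
E(z) - F(S) = -14/903/475 - 1*97 = -14*475/903 - 97 = -950/129 - 97 = -13463/129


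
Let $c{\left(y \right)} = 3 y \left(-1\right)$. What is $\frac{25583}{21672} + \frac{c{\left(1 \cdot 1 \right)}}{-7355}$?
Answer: $\frac{188227981}{159397560} \approx 1.1809$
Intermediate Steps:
$c{\left(y \right)} = - 3 y$
$\frac{25583}{21672} + \frac{c{\left(1 \cdot 1 \right)}}{-7355} = \frac{25583}{21672} + \frac{\left(-3\right) 1 \cdot 1}{-7355} = 25583 \cdot \frac{1}{21672} + \left(-3\right) 1 \left(- \frac{1}{7355}\right) = \frac{25583}{21672} - - \frac{3}{7355} = \frac{25583}{21672} + \frac{3}{7355} = \frac{188227981}{159397560}$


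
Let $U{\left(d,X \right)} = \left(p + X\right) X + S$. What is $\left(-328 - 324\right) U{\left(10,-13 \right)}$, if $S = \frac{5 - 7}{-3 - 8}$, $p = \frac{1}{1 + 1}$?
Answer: $- \frac{1166754}{11} \approx -1.0607 \cdot 10^{5}$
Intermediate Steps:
$p = \frac{1}{2} \approx 0.5$
$S = \frac{2}{11}$ ($S = - \frac{2}{-11} = \left(-2\right) \left(- \frac{1}{11}\right) = \frac{2}{11} \approx 0.18182$)
$U{\left(d,X \right)} = \frac{2}{11} + X \left(\frac{1}{2} + X\right)$ ($U{\left(d,X \right)} = \left(\frac{1}{2} + X\right) X + \frac{2}{11} = X \left(\frac{1}{2} + X\right) + \frac{2}{11} = \frac{2}{11} + X \left(\frac{1}{2} + X\right)$)
$\left(-328 - 324\right) U{\left(10,-13 \right)} = \left(-328 - 324\right) \left(\frac{2}{11} + \left(-13\right)^{2} + \frac{1}{2} \left(-13\right)\right) = \left(-328 - 324\right) \left(\frac{2}{11} + 169 - \frac{13}{2}\right) = \left(-328 - 324\right) \frac{3579}{22} = \left(-652\right) \frac{3579}{22} = - \frac{1166754}{11}$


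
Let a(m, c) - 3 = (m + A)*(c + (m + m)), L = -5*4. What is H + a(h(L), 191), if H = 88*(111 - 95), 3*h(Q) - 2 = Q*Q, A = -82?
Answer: 25279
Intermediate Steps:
L = -20
h(Q) = 2/3 + Q**2/3 (h(Q) = 2/3 + (Q*Q)/3 = 2/3 + Q**2/3)
H = 1408 (H = 88*16 = 1408)
a(m, c) = 3 + (-82 + m)*(c + 2*m) (a(m, c) = 3 + (m - 82)*(c + (m + m)) = 3 + (-82 + m)*(c + 2*m))
H + a(h(L), 191) = 1408 + (3 - 164*(2/3 + (1/3)*(-20)**2) - 82*191 + 2*(2/3 + (1/3)*(-20)**2)**2 + 191*(2/3 + (1/3)*(-20)**2)) = 1408 + (3 - 164*(2/3 + (1/3)*400) - 15662 + 2*(2/3 + (1/3)*400)**2 + 191*(2/3 + (1/3)*400)) = 1408 + (3 - 164*(2/3 + 400/3) - 15662 + 2*(2/3 + 400/3)**2 + 191*(2/3 + 400/3)) = 1408 + (3 - 164*134 - 15662 + 2*134**2 + 191*134) = 1408 + (3 - 21976 - 15662 + 2*17956 + 25594) = 1408 + (3 - 21976 - 15662 + 35912 + 25594) = 1408 + 23871 = 25279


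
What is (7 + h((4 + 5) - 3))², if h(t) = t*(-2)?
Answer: 25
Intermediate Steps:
h(t) = -2*t
(7 + h((4 + 5) - 3))² = (7 - 2*((4 + 5) - 3))² = (7 - 2*(9 - 3))² = (7 - 2*6)² = (7 - 12)² = (-5)² = 25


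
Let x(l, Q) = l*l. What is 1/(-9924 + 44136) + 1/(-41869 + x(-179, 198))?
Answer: -508/7004907 ≈ -7.2521e-5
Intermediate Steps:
x(l, Q) = l²
1/(-9924 + 44136) + 1/(-41869 + x(-179, 198)) = 1/(-9924 + 44136) + 1/(-41869 + (-179)²) = 1/34212 + 1/(-41869 + 32041) = 1/34212 + 1/(-9828) = 1/34212 - 1/9828 = -508/7004907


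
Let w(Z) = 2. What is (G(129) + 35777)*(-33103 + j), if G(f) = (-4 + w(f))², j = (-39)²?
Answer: -1130035542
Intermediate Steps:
j = 1521
G(f) = 4 (G(f) = (-4 + 2)² = (-2)² = 4)
(G(129) + 35777)*(-33103 + j) = (4 + 35777)*(-33103 + 1521) = 35781*(-31582) = -1130035542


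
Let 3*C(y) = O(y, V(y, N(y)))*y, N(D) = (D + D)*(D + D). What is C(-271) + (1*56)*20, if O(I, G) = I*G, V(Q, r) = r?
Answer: 21574325284/3 ≈ 7.1914e+9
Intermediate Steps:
N(D) = 4*D² (N(D) = (2*D)*(2*D) = 4*D²)
O(I, G) = G*I
C(y) = 4*y⁴/3 (C(y) = (((4*y²)*y)*y)/3 = ((4*y³)*y)/3 = (4*y⁴)/3 = 4*y⁴/3)
C(-271) + (1*56)*20 = (4/3)*(-271)⁴ + (1*56)*20 = (4/3)*5393580481 + 56*20 = 21574321924/3 + 1120 = 21574325284/3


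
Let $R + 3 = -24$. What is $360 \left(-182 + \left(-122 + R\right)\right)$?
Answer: $-119160$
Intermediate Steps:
$R = -27$ ($R = -3 - 24 = -27$)
$360 \left(-182 + \left(-122 + R\right)\right) = 360 \left(-182 - 149\right) = 360 \left(-331\right) = -119160$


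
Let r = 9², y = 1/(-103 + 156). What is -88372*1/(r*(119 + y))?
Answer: -1170929/127737 ≈ -9.1667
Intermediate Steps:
y = 1/53 ≈ 0.018868
r = 81
-88372*1/(r*(119 + y)) = -88372*1/(81*(119 + 1/53)) = -88372/(81*(6308/53)) = -88372/510948/53 = -88372*53/510948 = -1170929/127737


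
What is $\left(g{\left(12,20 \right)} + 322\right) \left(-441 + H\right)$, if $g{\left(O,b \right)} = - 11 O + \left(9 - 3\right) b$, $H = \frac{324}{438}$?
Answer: $- \frac{9963090}{73} \approx -1.3648 \cdot 10^{5}$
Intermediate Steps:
$H = \frac{54}{73}$ ($H = 324 \cdot \frac{1}{438} = \frac{54}{73} \approx 0.73973$)
$g{\left(O,b \right)} = - 11 O + 6 b$
$\left(g{\left(12,20 \right)} + 322\right) \left(-441 + H\right) = \left(\left(\left(-11\right) 12 + 6 \cdot 20\right) + 322\right) \left(-441 + \frac{54}{73}\right) = \left(\left(-132 + 120\right) + 322\right) \left(- \frac{32139}{73}\right) = \left(-12 + 322\right) \left(- \frac{32139}{73}\right) = 310 \left(- \frac{32139}{73}\right) = - \frac{9963090}{73}$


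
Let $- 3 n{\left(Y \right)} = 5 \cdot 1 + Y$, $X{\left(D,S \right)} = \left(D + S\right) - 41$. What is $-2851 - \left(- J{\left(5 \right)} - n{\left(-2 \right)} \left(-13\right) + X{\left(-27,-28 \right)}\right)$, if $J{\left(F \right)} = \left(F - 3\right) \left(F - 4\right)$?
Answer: $-2740$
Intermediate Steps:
$X{\left(D,S \right)} = -41 + D + S$
$J{\left(F \right)} = \left(-4 + F\right) \left(-3 + F\right)$ ($J{\left(F \right)} = \left(-3 + F\right) \left(-4 + F\right) = \left(-4 + F\right) \left(-3 + F\right)$)
$n{\left(Y \right)} = - \frac{5}{3} - \frac{Y}{3}$ ($n{\left(Y \right)} = - \frac{5 \cdot 1 + Y}{3} = - \frac{5 + Y}{3} = - \frac{5}{3} - \frac{Y}{3}$)
$-2851 - \left(- J{\left(5 \right)} - n{\left(-2 \right)} \left(-13\right) + X{\left(-27,-28 \right)}\right) = -2851 + \left(\left(\left(- \frac{5}{3} - - \frac{2}{3}\right) \left(-13\right) + \left(12 + 5^{2} - 35\right)\right) - \left(-41 - 27 - 28\right)\right) = -2851 + \left(\left(\left(- \frac{5}{3} + \frac{2}{3}\right) \left(-13\right) + \left(12 + 25 - 35\right)\right) - -96\right) = -2851 + \left(\left(\left(-1\right) \left(-13\right) + 2\right) + 96\right) = -2851 + \left(\left(13 + 2\right) + 96\right) = -2851 + \left(15 + 96\right) = -2851 + 111 = -2740$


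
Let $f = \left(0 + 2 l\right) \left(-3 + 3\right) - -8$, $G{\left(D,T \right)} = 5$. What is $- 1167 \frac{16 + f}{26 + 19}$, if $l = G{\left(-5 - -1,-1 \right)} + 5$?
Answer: $- \frac{3112}{5} \approx -622.4$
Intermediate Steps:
$l = 10$ ($l = 5 + 5 = 10$)
$f = 8$ ($f = \left(0 + 2 \cdot 10\right) \left(-3 + 3\right) - -8 = \left(0 + 20\right) 0 + 8 = 20 \cdot 0 + 8 = 0 + 8 = 8$)
$- 1167 \frac{16 + f}{26 + 19} = - 1167 \frac{16 + 8}{26 + 19} = - 1167 \cdot \frac{24}{45} = - 1167 \cdot 24 \cdot \frac{1}{45} = \left(-1167\right) \frac{8}{15} = - \frac{3112}{5}$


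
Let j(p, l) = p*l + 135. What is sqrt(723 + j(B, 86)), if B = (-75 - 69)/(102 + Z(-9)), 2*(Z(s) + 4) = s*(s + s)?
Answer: sqrt(25274442)/179 ≈ 28.086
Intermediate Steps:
Z(s) = -4 + s**2 (Z(s) = -4 + (s*(s + s))/2 = -4 + (s*(2*s))/2 = -4 + (2*s**2)/2 = -4 + s**2)
B = -144/179 (B = (-75 - 69)/(102 + (-4 + (-9)**2)) = -144/(102 + (-4 + 81)) = -144/(102 + 77) = -144/179 ≈ -0.80447)
j(p, l) = 135 + l*p (j(p, l) = l*p + 135 = 135 + l*p)
sqrt(723 + j(B, 86)) = sqrt(723 + (135 + 86*(-144/179))) = sqrt(723 + (135 - 12384/179)) = sqrt(723 + 11781/179) = sqrt(141198/179) = sqrt(25274442)/179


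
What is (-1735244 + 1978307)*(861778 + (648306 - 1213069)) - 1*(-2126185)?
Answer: 72195483130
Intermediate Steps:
(-1735244 + 1978307)*(861778 + (648306 - 1213069)) - 1*(-2126185) = 243063*(861778 - 564763) + 2126185 = 243063*297015 + 2126185 = 72193356945 + 2126185 = 72195483130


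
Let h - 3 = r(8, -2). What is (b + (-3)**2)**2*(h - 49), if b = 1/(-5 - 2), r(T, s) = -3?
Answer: -3844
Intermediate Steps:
h = 0 (h = 3 - 3 = 0)
b = -1/7 (b = 1/(-7) = -1/7 ≈ -0.14286)
(b + (-3)**2)**2*(h - 49) = (-1/7 + (-3)**2)**2*(0 - 49) = (-1/7 + 9)**2*(-49) = (62/7)**2*(-49) = (3844/49)*(-49) = -3844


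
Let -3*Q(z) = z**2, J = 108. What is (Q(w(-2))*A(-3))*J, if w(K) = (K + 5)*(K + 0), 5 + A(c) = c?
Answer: 10368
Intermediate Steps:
A(c) = -5 + c
w(K) = K*(5 + K) (w(K) = (5 + K)*K = K*(5 + K))
Q(z) = -z**2/3
(Q(w(-2))*A(-3))*J = ((-4*(5 - 2)**2/3)*(-5 - 3))*108 = (-(-2*3)**2/3*(-8))*108 = (-1/3*(-6)**2*(-8))*108 = (-1/3*36*(-8))*108 = -12*(-8)*108 = 96*108 = 10368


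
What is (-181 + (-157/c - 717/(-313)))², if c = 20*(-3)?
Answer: 10936374666361/352688400 ≈ 31009.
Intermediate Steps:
c = -60
(-181 + (-157/c - 717/(-313)))² = (-181 + (-157/(-60) - 717/(-313)))² = (-181 + (-157*(-1/60) - 717*(-1/313)))² = (-181 + (157/60 + 717/313))² = (-181 + 92161/18780)² = (-3307019/18780)² = 10936374666361/352688400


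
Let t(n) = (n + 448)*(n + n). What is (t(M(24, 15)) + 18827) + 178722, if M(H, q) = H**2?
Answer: 1377197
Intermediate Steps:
t(n) = 2*n*(448 + n) (t(n) = (448 + n)*(2*n) = 2*n*(448 + n))
(t(M(24, 15)) + 18827) + 178722 = (2*24**2*(448 + 24**2) + 18827) + 178722 = (2*576*(448 + 576) + 18827) + 178722 = (2*576*1024 + 18827) + 178722 = (1179648 + 18827) + 178722 = 1198475 + 178722 = 1377197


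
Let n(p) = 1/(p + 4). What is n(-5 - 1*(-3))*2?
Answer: 1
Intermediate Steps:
n(p) = 1/(4 + p)
n(-5 - 1*(-3))*2 = 2/(4 + (-5 - 1*(-3))) = 2/(4 + (-5 + 3)) = 2/(4 - 2) = 2/2 = (1/2)*2 = 1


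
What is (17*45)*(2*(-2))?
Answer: -3060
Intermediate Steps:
(17*45)*(2*(-2)) = 765*(-4) = -3060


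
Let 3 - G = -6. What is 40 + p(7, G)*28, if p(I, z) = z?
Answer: 292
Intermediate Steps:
G = 9 (G = 3 - 1*(-6) = 3 + 6 = 9)
40 + p(7, G)*28 = 40 + 9*28 = 40 + 252 = 292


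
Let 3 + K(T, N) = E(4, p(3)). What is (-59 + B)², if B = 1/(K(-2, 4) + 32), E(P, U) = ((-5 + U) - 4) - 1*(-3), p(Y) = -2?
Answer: 1532644/441 ≈ 3475.4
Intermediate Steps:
E(P, U) = -6 + U (E(P, U) = (-9 + U) + 3 = -6 + U)
K(T, N) = -11 (K(T, N) = -3 + (-6 - 2) = -3 - 8 = -11)
B = 1/21 (B = 1/(-11 + 32) = 1/21 ≈ 0.047619)
(-59 + B)² = (-59 + 1/21)² = (-1238/21)² = 1532644/441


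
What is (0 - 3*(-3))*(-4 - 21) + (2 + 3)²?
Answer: -200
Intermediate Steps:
(0 - 3*(-3))*(-4 - 21) + (2 + 3)² = (0 + 9)*(-25) + 5² = 9*(-25) + 25 = -225 + 25 = -200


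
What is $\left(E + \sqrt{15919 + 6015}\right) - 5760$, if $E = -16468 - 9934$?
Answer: $-32162 + \sqrt{21934} \approx -32014.0$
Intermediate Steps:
$E = -26402$ ($E = -16468 - 9934 = -26402$)
$\left(E + \sqrt{15919 + 6015}\right) - 5760 = \left(-26402 + \sqrt{15919 + 6015}\right) - 5760 = \left(-26402 + \sqrt{21934}\right) - 5760 = -32162 + \sqrt{21934}$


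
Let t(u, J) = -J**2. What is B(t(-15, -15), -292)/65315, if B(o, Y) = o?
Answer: -45/13063 ≈ -0.0034448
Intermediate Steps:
B(t(-15, -15), -292)/65315 = -1*(-15)**2/65315 = -1*225*(1/65315) = -225*1/65315 = -45/13063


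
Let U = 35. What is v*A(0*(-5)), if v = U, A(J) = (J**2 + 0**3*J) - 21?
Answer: -735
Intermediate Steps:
A(J) = -21 + J**2 (A(J) = (J**2 + 0*J) - 21 = (J**2 + 0) - 21 = J**2 - 21 = -21 + J**2)
v = 35
v*A(0*(-5)) = 35*(-21 + (0*(-5))**2) = 35*(-21 + 0**2) = 35*(-21 + 0) = 35*(-21) = -735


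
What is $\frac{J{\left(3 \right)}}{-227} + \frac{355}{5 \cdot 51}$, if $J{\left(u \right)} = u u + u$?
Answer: $\frac{15505}{11577} \approx 1.3393$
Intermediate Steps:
$J{\left(u \right)} = u + u^{2}$ ($J{\left(u \right)} = u^{2} + u = u + u^{2}$)
$\frac{J{\left(3 \right)}}{-227} + \frac{355}{5 \cdot 51} = \frac{3 \left(1 + 3\right)}{-227} + \frac{355}{5 \cdot 51} = 3 \cdot 4 \left(- \frac{1}{227}\right) + \frac{355}{255} = 12 \left(- \frac{1}{227}\right) + 355 \cdot \frac{1}{255} = - \frac{12}{227} + \frac{71}{51} = \frac{15505}{11577}$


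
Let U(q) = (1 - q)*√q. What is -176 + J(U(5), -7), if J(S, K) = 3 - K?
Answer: -166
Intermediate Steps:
U(q) = √q*(1 - q)
-176 + J(U(5), -7) = -176 + (3 - 1*(-7)) = -176 + (3 + 7) = -176 + 10 = -166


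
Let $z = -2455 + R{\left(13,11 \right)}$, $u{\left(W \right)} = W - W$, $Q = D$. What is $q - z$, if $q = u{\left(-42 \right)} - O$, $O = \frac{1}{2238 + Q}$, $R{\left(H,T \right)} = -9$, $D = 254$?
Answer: $\frac{6140287}{2492} \approx 2464.0$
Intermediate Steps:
$Q = 254$
$u{\left(W \right)} = 0$
$z = -2464$ ($z = -2455 - 9 = -2464$)
$O = \frac{1}{2492}$ ($O = \frac{1}{2238 + 254} = \frac{1}{2492} \approx 0.00040128$)
$q = - \frac{1}{2492}$ ($q = 0 - \frac{1}{2492} = - \frac{1}{2492} \approx -0.00040128$)
$q - z = - \frac{1}{2492} - -2464 = - \frac{1}{2492} + 2464 = \frac{6140287}{2492}$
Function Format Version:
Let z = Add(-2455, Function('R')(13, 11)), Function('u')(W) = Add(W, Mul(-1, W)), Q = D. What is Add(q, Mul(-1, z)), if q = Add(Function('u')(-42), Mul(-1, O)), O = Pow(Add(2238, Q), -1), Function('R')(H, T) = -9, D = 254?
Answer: Rational(6140287, 2492) ≈ 2464.0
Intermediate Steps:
Q = 254
Function('u')(W) = 0
z = -2464 (z = Add(-2455, -9) = -2464)
O = Rational(1, 2492) (O = Pow(Add(2238, 254), -1) = Pow(2492, -1) = Rational(1, 2492) ≈ 0.00040128)
q = Rational(-1, 2492) (q = Add(0, Mul(-1, Rational(1, 2492))) = Add(0, Rational(-1, 2492)) = Rational(-1, 2492) ≈ -0.00040128)
Add(q, Mul(-1, z)) = Add(Rational(-1, 2492), Mul(-1, -2464)) = Add(Rational(-1, 2492), 2464) = Rational(6140287, 2492)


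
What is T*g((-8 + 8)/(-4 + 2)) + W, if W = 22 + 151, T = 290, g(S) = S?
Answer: 173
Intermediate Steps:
W = 173
T*g((-8 + 8)/(-4 + 2)) + W = 290*((-8 + 8)/(-4 + 2)) + 173 = 290*(0/(-2)) + 173 = 290*(0*(-½)) + 173 = 290*0 + 173 = 0 + 173 = 173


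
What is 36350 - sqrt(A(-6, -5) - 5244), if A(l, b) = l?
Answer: 36350 - 5*I*sqrt(210) ≈ 36350.0 - 72.457*I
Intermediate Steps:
36350 - sqrt(A(-6, -5) - 5244) = 36350 - sqrt(-6 - 5244) = 36350 - sqrt(-5250) = 36350 - 5*I*sqrt(210)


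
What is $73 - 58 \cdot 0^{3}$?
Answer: $73$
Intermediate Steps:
$73 - 58 \cdot 0^{3} = 73 - 0 = 73 + 0 = 73$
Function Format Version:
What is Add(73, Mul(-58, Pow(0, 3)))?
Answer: 73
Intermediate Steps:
Add(73, Mul(-58, Pow(0, 3))) = Add(73, Mul(-58, 0)) = Add(73, 0) = 73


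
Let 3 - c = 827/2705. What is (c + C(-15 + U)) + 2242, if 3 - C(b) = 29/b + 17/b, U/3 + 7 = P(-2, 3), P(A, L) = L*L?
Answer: 54844547/24345 ≈ 2252.8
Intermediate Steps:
P(A, L) = L²
U = 6 (U = -21 + 3*3² = -21 + 3*9 = -21 + 27 = 6)
C(b) = 3 - 46/b (C(b) = 3 - (29/b + 17/b) = 3 - 46/b)
c = 7288/2705 (c = 3 - 827/2705 = 7288/2705 ≈ 2.6943)
(c + C(-15 + U)) + 2242 = (7288/2705 + (3 - 46/(-15 + 6))) + 2242 = (7288/2705 + (3 - 46/(-9))) + 2242 = (7288/2705 + (3 - 46*(-⅑))) + 2242 = (7288/2705 + (3 + 46/9)) + 2242 = (7288/2705 + 73/9) + 2242 = 263057/24345 + 2242 = 54844547/24345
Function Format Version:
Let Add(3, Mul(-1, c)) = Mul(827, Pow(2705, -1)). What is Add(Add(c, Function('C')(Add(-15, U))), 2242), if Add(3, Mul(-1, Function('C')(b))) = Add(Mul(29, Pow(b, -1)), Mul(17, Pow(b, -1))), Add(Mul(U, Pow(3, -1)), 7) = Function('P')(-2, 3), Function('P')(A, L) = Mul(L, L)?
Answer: Rational(54844547, 24345) ≈ 2252.8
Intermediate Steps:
Function('P')(A, L) = Pow(L, 2)
U = 6 (U = Add(-21, Mul(3, Pow(3, 2))) = Add(-21, Mul(3, 9)) = Add(-21, 27) = 6)
Function('C')(b) = Add(3, Mul(-46, Pow(b, -1))) (Function('C')(b) = Add(3, Mul(-1, Add(Mul(29, Pow(b, -1)), Mul(17, Pow(b, -1))))) = Add(3, Mul(-1, Mul(46, Pow(b, -1)))) = Add(3, Mul(-46, Pow(b, -1))))
c = Rational(7288, 2705) (c = Add(3, Mul(-1, Mul(827, Pow(2705, -1)))) = Add(3, Mul(-1, Mul(827, Rational(1, 2705)))) = Add(3, Mul(-1, Rational(827, 2705))) = Add(3, Rational(-827, 2705)) = Rational(7288, 2705) ≈ 2.6943)
Add(Add(c, Function('C')(Add(-15, U))), 2242) = Add(Add(Rational(7288, 2705), Add(3, Mul(-46, Pow(Add(-15, 6), -1)))), 2242) = Add(Add(Rational(7288, 2705), Add(3, Mul(-46, Pow(-9, -1)))), 2242) = Add(Add(Rational(7288, 2705), Add(3, Mul(-46, Rational(-1, 9)))), 2242) = Add(Add(Rational(7288, 2705), Add(3, Rational(46, 9))), 2242) = Add(Add(Rational(7288, 2705), Rational(73, 9)), 2242) = Add(Rational(263057, 24345), 2242) = Rational(54844547, 24345)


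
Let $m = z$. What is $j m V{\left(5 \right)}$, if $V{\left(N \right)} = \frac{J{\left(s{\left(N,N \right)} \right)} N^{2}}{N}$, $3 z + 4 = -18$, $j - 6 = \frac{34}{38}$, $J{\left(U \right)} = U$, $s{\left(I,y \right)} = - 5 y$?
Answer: $\frac{360250}{57} \approx 6320.2$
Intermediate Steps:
$j = \frac{131}{19}$ ($j = 6 + \frac{34}{38} = 6 + 34 \cdot \frac{1}{38} = 6 + \frac{17}{19} = \frac{131}{19} \approx 6.8947$)
$z = - \frac{22}{3}$ ($z = - \frac{4}{3} + \frac{1}{3} \left(-18\right) = - \frac{4}{3} - 6 = - \frac{22}{3} \approx -7.3333$)
$V{\left(N \right)} = - 5 N^{2}$ ($V{\left(N \right)} = \frac{- 5 N N^{2}}{N} = \frac{\left(-5\right) N^{3}}{N} = - 5 N^{2}$)
$m = - \frac{22}{3} \approx -7.3333$
$j m V{\left(5 \right)} = \frac{131}{19} \left(- \frac{22}{3}\right) \left(- 5 \cdot 5^{2}\right) = - \frac{2882 \left(\left(-5\right) 25\right)}{57} = \left(- \frac{2882}{57}\right) \left(-125\right) = \frac{360250}{57}$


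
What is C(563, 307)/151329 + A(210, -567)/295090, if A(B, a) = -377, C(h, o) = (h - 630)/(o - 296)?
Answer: -647332393/491212420710 ≈ -0.0013178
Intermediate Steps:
C(h, o) = (-630 + h)/(-296 + o)
C(563, 307)/151329 + A(210, -567)/295090 = ((-630 + 563)/(-296 + 307))/151329 - 377/295090 = (-67/11)*(1/151329) - 377*1/295090 = ((1/11)*(-67))*(1/151329) - 377/295090 = -67/11*1/151329 - 377/295090 = -67/1664619 - 377/295090 = -647332393/491212420710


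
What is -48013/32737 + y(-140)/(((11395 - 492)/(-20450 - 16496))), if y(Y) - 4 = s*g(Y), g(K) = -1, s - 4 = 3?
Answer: 163421993/18785869 ≈ 8.6992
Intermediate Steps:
s = 7 (s = 4 + 3 = 7)
y(Y) = -3 (y(Y) = 4 + 7*(-1) = 4 - 7 = -3)
-48013/32737 + y(-140)/(((11395 - 492)/(-20450 - 16496))) = -48013/32737 - 3*(-20450 - 16496)/(11395 - 492) = -48013*1/32737 - 3/(10903/(-36946)) = -2527/1723 - 3/(10903*(-1/36946)) = -2527/1723 - 3/(-10903/36946) = -2527/1723 - 3*(-36946/10903) = -2527/1723 + 110838/10903 = 163421993/18785869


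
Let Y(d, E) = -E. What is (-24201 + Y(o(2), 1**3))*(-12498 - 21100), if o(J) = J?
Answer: 813138796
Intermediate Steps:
(-24201 + Y(o(2), 1**3))*(-12498 - 21100) = (-24201 - 1*1**3)*(-12498 - 21100) = (-24201 - 1*1)*(-33598) = (-24201 - 1)*(-33598) = -24202*(-33598) = 813138796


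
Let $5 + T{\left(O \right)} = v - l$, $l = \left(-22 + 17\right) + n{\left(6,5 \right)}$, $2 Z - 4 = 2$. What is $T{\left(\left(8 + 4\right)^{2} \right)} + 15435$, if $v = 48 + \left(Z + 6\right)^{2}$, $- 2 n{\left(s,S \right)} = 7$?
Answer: $\frac{31135}{2} \approx 15568.0$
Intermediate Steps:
$Z = 3$ ($Z = 2 + \frac{1}{2} \cdot 2 = 2 + 1 = 3$)
$n{\left(s,S \right)} = - \frac{7}{2}$ ($n{\left(s,S \right)} = \left(- \frac{1}{2}\right) 7 = - \frac{7}{2}$)
$v = 129$ ($v = 48 + \left(3 + 6\right)^{2} = 48 + 9^{2} = 48 + 81 = 129$)
$l = - \frac{17}{2}$ ($l = \left(-22 + 17\right) - \frac{7}{2} = -5 - \frac{7}{2} = - \frac{17}{2} \approx -8.5$)
$T{\left(O \right)} = \frac{265}{2}$ ($T{\left(O \right)} = -5 + \left(129 - - \frac{17}{2}\right) = -5 + \left(129 + \frac{17}{2}\right) = -5 + \frac{275}{2} = \frac{265}{2}$)
$T{\left(\left(8 + 4\right)^{2} \right)} + 15435 = \frac{265}{2} + 15435 = \frac{31135}{2}$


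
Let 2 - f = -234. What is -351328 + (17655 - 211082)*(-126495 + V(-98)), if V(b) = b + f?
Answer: 24440504111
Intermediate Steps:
f = 236 (f = 2 - 1*(-234) = 2 + 234 = 236)
V(b) = 236 + b (V(b) = b + 236 = 236 + b)
-351328 + (17655 - 211082)*(-126495 + V(-98)) = -351328 + (17655 - 211082)*(-126495 + (236 - 98)) = -351328 - 193427*(-126495 + 138) = -351328 - 193427*(-126357) = -351328 + 24440855439 = 24440504111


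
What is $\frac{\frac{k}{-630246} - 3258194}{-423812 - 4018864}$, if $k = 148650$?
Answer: $\frac{48891997247}{66666161388} \approx 0.73339$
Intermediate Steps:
$\frac{\frac{k}{-630246} - 3258194}{-423812 - 4018864} = \frac{\frac{148650}{-630246} - 3258194}{-423812 - 4018864} = \frac{148650 \left(- \frac{1}{630246}\right) - 3258194}{-4442676} = \left(- \frac{24775}{105041} - 3258194\right) \left(- \frac{1}{4442676}\right) = \left(- \frac{342243980729}{105041}\right) \left(- \frac{1}{4442676}\right) = \frac{48891997247}{66666161388}$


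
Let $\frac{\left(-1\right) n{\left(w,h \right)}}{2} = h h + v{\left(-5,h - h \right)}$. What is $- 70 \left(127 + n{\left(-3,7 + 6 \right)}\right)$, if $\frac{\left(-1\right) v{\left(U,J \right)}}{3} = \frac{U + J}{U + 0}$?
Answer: $14350$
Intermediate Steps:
$v{\left(U,J \right)} = - \frac{3 \left(J + U\right)}{U}$ ($v{\left(U,J \right)} = - 3 \frac{U + J}{U + 0} = - 3 \frac{J + U}{U} = - \frac{3 \left(J + U\right)}{U}$)
$n{\left(w,h \right)} = 6 - 2 h^{2}$ ($n{\left(w,h \right)} = - 2 \left(h h - \left(3 + \frac{3 \left(h - h\right)}{-5}\right)\right) = - 2 \left(h^{2} - \left(3 + 0 \left(- \frac{1}{5}\right)\right)\right) = - 2 \left(h^{2} + \left(-3 + 0\right)\right) = - 2 \left(h^{2} - 3\right) = - 2 \left(-3 + h^{2}\right) = 6 - 2 h^{2}$)
$- 70 \left(127 + n{\left(-3,7 + 6 \right)}\right) = - 70 \left(127 + \left(6 - 2 \left(7 + 6\right)^{2}\right)\right) = - 70 \left(127 + \left(6 - 2 \cdot 13^{2}\right)\right) = - 70 \left(127 + \left(6 - 338\right)\right) = - 70 \left(127 - 332\right) = \left(-70\right) \left(-205\right) = 14350$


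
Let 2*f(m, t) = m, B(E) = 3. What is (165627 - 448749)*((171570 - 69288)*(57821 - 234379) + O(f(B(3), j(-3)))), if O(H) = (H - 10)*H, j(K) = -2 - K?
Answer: 10225633562822475/2 ≈ 5.1128e+15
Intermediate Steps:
f(m, t) = m/2
O(H) = H*(-10 + H) (O(H) = (-10 + H)*H = H*(-10 + H))
(165627 - 448749)*((171570 - 69288)*(57821 - 234379) + O(f(B(3), j(-3)))) = (165627 - 448749)*((171570 - 69288)*(57821 - 234379) + ((½)*3)*(-10 + (½)*3)) = -283122*(102282*(-176558) + 3*(-10 + 3/2)/2) = -283122*(-18058705356 + (3/2)*(-17/2)) = -283122*(-18058705356 - 51/4) = -283122*(-72234821475/4) = 10225633562822475/2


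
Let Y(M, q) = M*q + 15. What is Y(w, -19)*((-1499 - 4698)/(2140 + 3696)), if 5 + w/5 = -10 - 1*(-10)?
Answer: -1518265/2918 ≈ -520.31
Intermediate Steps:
w = -25 (w = -25 + 5*(-10 - 1*(-10)) = -25 + 5*(-10 + 10) = -25 + 5*0 = -25 + 0 = -25)
Y(M, q) = 15 + M*q
Y(w, -19)*((-1499 - 4698)/(2140 + 3696)) = (15 - 25*(-19))*((-1499 - 4698)/(2140 + 3696)) = (15 + 475)*(-6197/5836) = 490*(-6197*1/5836) = 490*(-6197/5836) = -1518265/2918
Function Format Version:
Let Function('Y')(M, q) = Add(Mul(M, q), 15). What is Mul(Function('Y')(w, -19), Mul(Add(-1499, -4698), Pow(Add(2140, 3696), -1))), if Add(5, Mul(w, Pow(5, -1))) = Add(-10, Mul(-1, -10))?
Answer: Rational(-1518265, 2918) ≈ -520.31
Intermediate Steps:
w = -25 (w = Add(-25, Mul(5, Add(-10, Mul(-1, -10)))) = Add(-25, Mul(5, Add(-10, 10))) = Add(-25, Mul(5, 0)) = Add(-25, 0) = -25)
Function('Y')(M, q) = Add(15, Mul(M, q))
Mul(Function('Y')(w, -19), Mul(Add(-1499, -4698), Pow(Add(2140, 3696), -1))) = Mul(Add(15, Mul(-25, -19)), Mul(Add(-1499, -4698), Pow(Add(2140, 3696), -1))) = Mul(Add(15, 475), Mul(-6197, Pow(5836, -1))) = Mul(490, Mul(-6197, Rational(1, 5836))) = Mul(490, Rational(-6197, 5836)) = Rational(-1518265, 2918)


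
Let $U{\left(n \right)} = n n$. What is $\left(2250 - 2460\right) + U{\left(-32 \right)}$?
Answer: $814$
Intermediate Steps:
$U{\left(n \right)} = n^{2}$
$\left(2250 - 2460\right) + U{\left(-32 \right)} = \left(2250 - 2460\right) + \left(-32\right)^{2} = -210 + 1024 = 814$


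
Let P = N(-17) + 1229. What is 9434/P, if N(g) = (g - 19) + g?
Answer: 4717/588 ≈ 8.0221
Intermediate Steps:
N(g) = -19 + 2*g (N(g) = (-19 + g) + g = -19 + 2*g)
P = 1176 (P = (-19 + 2*(-17)) + 1229 = (-19 - 34) + 1229 = -53 + 1229 = 1176)
9434/P = 9434/1176 = 9434*(1/1176) = 4717/588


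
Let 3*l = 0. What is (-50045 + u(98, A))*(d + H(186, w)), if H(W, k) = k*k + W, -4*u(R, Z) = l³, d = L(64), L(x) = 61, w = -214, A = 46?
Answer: -2304221935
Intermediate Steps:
l = 0 (l = (⅓)*0 = 0)
d = 61
u(R, Z) = 0 (u(R, Z) = -¼*0³ = -¼*0 = 0)
H(W, k) = W + k² (H(W, k) = k² + W = W + k²)
(-50045 + u(98, A))*(d + H(186, w)) = (-50045 + 0)*(61 + (186 + (-214)²)) = -50045*(61 + (186 + 45796)) = -50045*(61 + 45982) = -50045*46043 = -2304221935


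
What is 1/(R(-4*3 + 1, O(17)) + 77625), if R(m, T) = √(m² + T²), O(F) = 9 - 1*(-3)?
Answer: 15525/1205128072 - √265/6025640360 ≈ 1.2880e-5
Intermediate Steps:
O(F) = 12 (O(F) = 9 + 3 = 12)
R(m, T) = √(T² + m²)
1/(R(-4*3 + 1, O(17)) + 77625) = 1/(√(12² + (-4*3 + 1)²) + 77625) = 1/(√(144 + (-12 + 1)²) + 77625) = 1/(√(144 + (-11)²) + 77625) = 1/(√(144 + 121) + 77625) = 1/(√265 + 77625) = 1/(77625 + √265)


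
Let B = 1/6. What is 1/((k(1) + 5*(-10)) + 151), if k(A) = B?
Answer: 6/607 ≈ 0.0098847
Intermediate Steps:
B = ⅙ ≈ 0.16667
k(A) = ⅙
1/((k(1) + 5*(-10)) + 151) = 1/((⅙ + 5*(-10)) + 151) = 1/((⅙ - 50) + 151) = 1/(-299/6 + 151) = 1/(607/6) = 6/607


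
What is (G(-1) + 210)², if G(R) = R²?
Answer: 44521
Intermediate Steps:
(G(-1) + 210)² = ((-1)² + 210)² = (1 + 210)² = 211² = 44521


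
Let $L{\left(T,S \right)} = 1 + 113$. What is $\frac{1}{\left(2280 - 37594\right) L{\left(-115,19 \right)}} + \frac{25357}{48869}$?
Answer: $\frac{102082060303}{196736624724} \approx 0.51888$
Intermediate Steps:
$L{\left(T,S \right)} = 114$
$\frac{1}{\left(2280 - 37594\right) L{\left(-115,19 \right)}} + \frac{25357}{48869} = \frac{1}{\left(2280 - 37594\right) 114} + \frac{25357}{48869} = \frac{1}{-35314} \cdot \frac{1}{114} + 25357 \cdot \frac{1}{48869} = \left(- \frac{1}{35314}\right) \frac{1}{114} + \frac{25357}{48869} = - \frac{1}{4025796} + \frac{25357}{48869} = \frac{102082060303}{196736624724}$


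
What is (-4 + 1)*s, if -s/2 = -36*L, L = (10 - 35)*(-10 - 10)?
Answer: -108000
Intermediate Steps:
L = 500 (L = -25*(-20) = 500)
s = 36000 (s = -(-72)*500 = -2*(-18000) = 36000)
(-4 + 1)*s = (-4 + 1)*36000 = -3*36000 = -108000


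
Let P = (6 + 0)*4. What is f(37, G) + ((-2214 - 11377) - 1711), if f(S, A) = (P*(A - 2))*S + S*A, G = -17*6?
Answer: -111428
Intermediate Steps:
P = 24 (P = 6*4 = 24)
G = -102
f(S, A) = A*S + S*(-48 + 24*A) (f(S, A) = (24*(A - 2))*S + S*A = (24*(-2 + A))*S + A*S = (-48 + 24*A)*S + A*S = S*(-48 + 24*A) + A*S = A*S + S*(-48 + 24*A))
f(37, G) + ((-2214 - 11377) - 1711) = 37*(-48 + 25*(-102)) + ((-2214 - 11377) - 1711) = 37*(-48 - 2550) + (-13591 - 1711) = 37*(-2598) - 15302 = -96126 - 15302 = -111428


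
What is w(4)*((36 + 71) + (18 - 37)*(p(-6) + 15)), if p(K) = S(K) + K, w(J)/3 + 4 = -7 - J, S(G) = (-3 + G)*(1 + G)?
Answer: 41355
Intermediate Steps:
S(G) = (1 + G)*(-3 + G)
w(J) = -33 - 3*J (w(J) = -12 + 3*(-7 - J) = -12 + (-21 - 3*J) = -33 - 3*J)
p(K) = -3 + K² - K (p(K) = (-3 + K² - 2*K) + K = -3 + K² - K)
w(4)*((36 + 71) + (18 - 37)*(p(-6) + 15)) = (-33 - 3*4)*((36 + 71) + (18 - 37)*((-3 + (-6)² - 1*(-6)) + 15)) = (-33 - 12)*(107 - 19*((-3 + 36 + 6) + 15)) = -45*(107 - 19*(39 + 15)) = -45*(107 - 19*54) = -45*(107 - 1026) = -45*(-919) = 41355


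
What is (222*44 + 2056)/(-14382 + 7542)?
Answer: -1478/855 ≈ -1.7287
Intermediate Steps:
(222*44 + 2056)/(-14382 + 7542) = (9768 + 2056)/(-6840) = 11824*(-1/6840) = -1478/855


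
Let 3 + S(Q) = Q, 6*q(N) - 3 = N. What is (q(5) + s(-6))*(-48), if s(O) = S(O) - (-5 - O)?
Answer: 416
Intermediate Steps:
q(N) = 1/2 + N/6
S(Q) = -3 + Q
s(O) = 2 + 2*O (s(O) = (-3 + O) - (-5 - O) = (-3 + O) + (5 + O) = 2 + 2*O)
(q(5) + s(-6))*(-48) = ((1/2 + (1/6)*5) + (2 + 2*(-6)))*(-48) = ((1/2 + 5/6) + (2 - 12))*(-48) = (4/3 - 10)*(-48) = -26/3*(-48) = 416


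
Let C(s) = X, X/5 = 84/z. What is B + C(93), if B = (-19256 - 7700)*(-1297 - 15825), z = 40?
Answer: 923081285/2 ≈ 4.6154e+8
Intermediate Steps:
X = 21/2 (X = 5*(84/40) = 5*(84*(1/40)) = 5*(21/10) = 21/2 ≈ 10.500)
B = 461540632 (B = -26956*(-17122) = 461540632)
C(s) = 21/2
B + C(93) = 461540632 + 21/2 = 923081285/2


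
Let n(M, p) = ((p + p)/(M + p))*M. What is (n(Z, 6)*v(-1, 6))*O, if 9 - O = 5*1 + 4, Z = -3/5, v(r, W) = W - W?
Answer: 0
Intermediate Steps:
v(r, W) = 0
Z = -⅗ (Z = -3*⅕ = -⅗ ≈ -0.60000)
O = 0 (O = 9 - (5*1 + 4) = 9 - (5 + 4) = 9 - 1*9 = 9 - 9 = 0)
n(M, p) = 2*M*p/(M + p) (n(M, p) = ((2*p)/(M + p))*M = (2*p/(M + p))*M = 2*M*p/(M + p))
(n(Z, 6)*v(-1, 6))*O = ((2*(-⅗)*6/(-⅗ + 6))*0)*0 = ((2*(-⅗)*6/(27/5))*0)*0 = ((2*(-⅗)*6*(5/27))*0)*0 = -4/3*0*0 = 0*0 = 0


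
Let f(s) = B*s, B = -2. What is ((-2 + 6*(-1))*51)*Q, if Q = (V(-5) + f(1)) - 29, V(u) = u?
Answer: 14688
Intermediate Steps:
f(s) = -2*s
Q = -36 (Q = (-5 - 2*1) - 29 = (-5 - 2) - 29 = -7 - 29 = -36)
((-2 + 6*(-1))*51)*Q = ((-2 + 6*(-1))*51)*(-36) = ((-2 - 6)*51)*(-36) = -8*51*(-36) = -408*(-36) = 14688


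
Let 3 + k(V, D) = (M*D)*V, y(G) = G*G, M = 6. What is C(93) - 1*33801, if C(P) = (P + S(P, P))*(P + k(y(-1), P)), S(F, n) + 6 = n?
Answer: 82839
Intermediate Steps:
y(G) = G²
k(V, D) = -3 + 6*D*V (k(V, D) = -3 + (6*D)*V = -3 + 6*D*V)
S(F, n) = -6 + n
C(P) = (-6 + 2*P)*(-3 + 7*P) (C(P) = (P + (-6 + P))*(P + (-3 + 6*P*(-1)²)) = (-6 + 2*P)*(P + (-3 + 6*P*1)) = (-6 + 2*P)*(P + (-3 + 6*P)) = (-6 + 2*P)*(-3 + 7*P))
C(93) - 1*33801 = (18 - 48*93 + 14*93²) - 1*33801 = (18 - 4464 + 14*8649) - 33801 = (18 - 4464 + 121086) - 33801 = 116640 - 33801 = 82839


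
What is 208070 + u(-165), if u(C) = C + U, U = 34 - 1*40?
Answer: 207899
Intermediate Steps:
U = -6 (U = 34 - 40 = -6)
u(C) = -6 + C (u(C) = C - 6 = -6 + C)
208070 + u(-165) = 208070 + (-6 - 165) = 208070 - 171 = 207899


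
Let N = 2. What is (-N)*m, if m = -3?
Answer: 6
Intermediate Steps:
(-N)*m = -1*2*(-3) = -2*(-3) = 6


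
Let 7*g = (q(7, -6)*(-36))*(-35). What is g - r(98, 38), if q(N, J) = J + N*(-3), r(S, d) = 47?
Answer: -4907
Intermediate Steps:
q(N, J) = J - 3*N
g = -4860 (g = (((-6 - 3*7)*(-36))*(-35))/7 = (((-6 - 21)*(-36))*(-35))/7 = (-27*(-36)*(-35))/7 = (972*(-35))/7 = (⅐)*(-34020) = -4860)
g - r(98, 38) = -4860 - 1*47 = -4860 - 47 = -4907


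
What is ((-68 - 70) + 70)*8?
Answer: -544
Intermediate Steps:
((-68 - 70) + 70)*8 = (-138 + 70)*8 = -68*8 = -544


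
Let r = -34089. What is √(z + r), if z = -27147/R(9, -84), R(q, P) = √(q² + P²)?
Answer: √(-21436833561 - 7175857*√793)/793 ≈ 185.5*I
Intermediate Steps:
R(q, P) = √(P² + q²)
z = -9049*√793/793 (z = -27147/√((-84)² + 9²) = -27147/√(7056 + 81) = -27147*√793/2379 = -9049*√793/793 ≈ -321.34)
√(z + r) = √(-9049*√793/793 - 34089) = √(-34089 - 9049*√793/793)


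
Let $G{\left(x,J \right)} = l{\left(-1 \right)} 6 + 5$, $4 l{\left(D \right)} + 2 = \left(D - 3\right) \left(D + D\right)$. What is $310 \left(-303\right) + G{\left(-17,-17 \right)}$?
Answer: $-93916$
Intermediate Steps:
$l{\left(D \right)} = - \frac{1}{2} + \frac{D \left(-3 + D\right)}{2}$ ($l{\left(D \right)} = - \frac{1}{2} + \frac{\left(D - 3\right) \left(D + D\right)}{4} = - \frac{1}{2} + \frac{\left(-3 + D\right) 2 D}{4} = - \frac{1}{2} + \frac{2 D \left(-3 + D\right)}{4} = - \frac{1}{2} + \frac{D \left(-3 + D\right)}{2}$)
$G{\left(x,J \right)} = 14$ ($G{\left(x,J \right)} = \left(- \frac{1}{2} + \frac{\left(-1\right)^{2}}{2} - - \frac{3}{2}\right) 6 + 5 = \left(- \frac{1}{2} + \frac{1}{2} \cdot 1 + \frac{3}{2}\right) 6 + 5 = \left(- \frac{1}{2} + \frac{1}{2} + \frac{3}{2}\right) 6 + 5 = \frac{3}{2} \cdot 6 + 5 = 9 + 5 = 14$)
$310 \left(-303\right) + G{\left(-17,-17 \right)} = 310 \left(-303\right) + 14 = -93930 + 14 = -93916$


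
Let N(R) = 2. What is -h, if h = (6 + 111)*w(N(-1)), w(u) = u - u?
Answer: 0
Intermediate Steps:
w(u) = 0
h = 0 (h = (6 + 111)*0 = 117*0 = 0)
-h = -1*0 = 0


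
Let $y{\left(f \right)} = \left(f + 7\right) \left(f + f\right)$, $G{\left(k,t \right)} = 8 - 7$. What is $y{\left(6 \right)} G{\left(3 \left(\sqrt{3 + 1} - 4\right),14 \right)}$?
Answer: $156$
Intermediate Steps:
$G{\left(k,t \right)} = 1$
$y{\left(f \right)} = 2 f \left(7 + f\right)$ ($y{\left(f \right)} = \left(7 + f\right) 2 f = 2 f \left(7 + f\right)$)
$y{\left(6 \right)} G{\left(3 \left(\sqrt{3 + 1} - 4\right),14 \right)} = 2 \cdot 6 \left(7 + 6\right) 1 = 2 \cdot 6 \cdot 13 \cdot 1 = 156 \cdot 1 = 156$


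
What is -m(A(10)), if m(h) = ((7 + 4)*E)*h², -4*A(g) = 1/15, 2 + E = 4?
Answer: -11/1800 ≈ -0.0061111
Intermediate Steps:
E = 2 (E = -2 + 4 = 2)
A(g) = -1/60 (A(g) = -¼/15 = -¼*1/15 = -1/60)
m(h) = 22*h² (m(h) = ((7 + 4)*2)*h² = (11*2)*h² = 22*h²)
-m(A(10)) = -22*(-1/60)² = -22/3600 = -1*11/1800 = -11/1800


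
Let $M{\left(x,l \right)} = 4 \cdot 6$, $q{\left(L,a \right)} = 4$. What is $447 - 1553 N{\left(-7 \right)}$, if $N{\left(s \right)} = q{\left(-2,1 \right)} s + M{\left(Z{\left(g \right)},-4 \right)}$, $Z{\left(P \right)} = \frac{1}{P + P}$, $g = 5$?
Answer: $6659$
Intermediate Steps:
$Z{\left(P \right)} = \frac{1}{2 P}$
$M{\left(x,l \right)} = 24$
$N{\left(s \right)} = 24 + 4 s$ ($N{\left(s \right)} = 4 s + 24 = 24 + 4 s$)
$447 - 1553 N{\left(-7 \right)} = 447 - 1553 \left(24 + 4 \left(-7\right)\right) = 447 - 1553 \left(24 - 28\right) = 447 - -6212 = 447 + 6212 = 6659$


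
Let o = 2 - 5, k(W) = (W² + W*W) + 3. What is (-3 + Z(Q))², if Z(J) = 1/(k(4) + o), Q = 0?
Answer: 9025/1024 ≈ 8.8135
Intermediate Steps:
k(W) = 3 + 2*W² (k(W) = (W² + W²) + 3 = 2*W² + 3 = 3 + 2*W²)
o = -3
Z(J) = 1/32 (Z(J) = 1/((3 + 2*4²) - 3) = 1/((3 + 2*16) - 3) = 1/((3 + 32) - 3) = 1/(35 - 3) = 1/32)
(-3 + Z(Q))² = (-3 + 1/32)² = (-95/32)² = 9025/1024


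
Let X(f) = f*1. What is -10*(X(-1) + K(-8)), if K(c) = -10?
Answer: 110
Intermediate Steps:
X(f) = f
-10*(X(-1) + K(-8)) = -10*(-1 - 10) = -10*(-11) = 110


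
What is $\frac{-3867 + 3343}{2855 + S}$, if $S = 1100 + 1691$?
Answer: $- \frac{262}{2823} \approx -0.092809$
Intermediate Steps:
$S = 2791$
$\frac{-3867 + 3343}{2855 + S} = \frac{-3867 + 3343}{2855 + 2791} = - \frac{524}{5646} = \left(-524\right) \frac{1}{5646} = - \frac{262}{2823}$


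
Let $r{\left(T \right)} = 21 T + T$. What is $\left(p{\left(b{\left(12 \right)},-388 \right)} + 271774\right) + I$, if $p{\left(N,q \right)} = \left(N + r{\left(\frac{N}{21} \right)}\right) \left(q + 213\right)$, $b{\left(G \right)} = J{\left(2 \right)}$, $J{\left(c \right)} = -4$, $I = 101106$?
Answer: $\frac{1122940}{3} \approx 3.7431 \cdot 10^{5}$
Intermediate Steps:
$r{\left(T \right)} = 22 T$
$b{\left(G \right)} = -4$
$p{\left(N,q \right)} = \frac{43 N \left(213 + q\right)}{21}$ ($p{\left(N,q \right)} = \left(N + 22 \frac{N}{21}\right) \left(q + 213\right) = \left(N + 22 N \frac{1}{21}\right) \left(213 + q\right) = \left(N + 22 \frac{N}{21}\right) \left(213 + q\right) = \left(N + \frac{22 N}{21}\right) \left(213 + q\right) = \frac{43 N}{21} \left(213 + q\right) = \frac{43 N \left(213 + q\right)}{21}$)
$\left(p{\left(b{\left(12 \right)},-388 \right)} + 271774\right) + I = \left(\frac{43}{21} \left(-4\right) \left(213 - 388\right) + 271774\right) + 101106 = \left(\frac{43}{21} \left(-4\right) \left(-175\right) + 271774\right) + 101106 = \left(\frac{4300}{3} + 271774\right) + 101106 = \frac{819622}{3} + 101106 = \frac{1122940}{3}$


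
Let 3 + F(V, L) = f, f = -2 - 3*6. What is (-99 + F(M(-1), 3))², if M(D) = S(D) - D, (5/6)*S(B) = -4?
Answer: 14884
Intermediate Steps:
S(B) = -24/5 (S(B) = (6/5)*(-4) = -24/5)
M(D) = -24/5 - D
f = -20 (f = -2 - 1*18 = -2 - 18 = -20)
F(V, L) = -23 (F(V, L) = -3 - 20 = -23)
(-99 + F(M(-1), 3))² = (-99 - 23)² = (-122)² = 14884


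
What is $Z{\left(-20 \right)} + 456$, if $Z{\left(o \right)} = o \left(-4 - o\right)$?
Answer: $136$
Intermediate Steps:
$Z{\left(-20 \right)} + 456 = \left(-1\right) \left(-20\right) \left(4 - 20\right) + 456 = \left(-1\right) \left(-20\right) \left(-16\right) + 456 = -320 + 456 = 136$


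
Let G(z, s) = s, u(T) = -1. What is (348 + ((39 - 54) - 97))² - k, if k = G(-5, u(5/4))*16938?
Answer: 72634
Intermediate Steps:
k = -16938 (k = -1*16938 = -16938)
(348 + ((39 - 54) - 97))² - k = (348 + ((39 - 54) - 97))² - 1*(-16938) = (348 + (-15 - 97))² + 16938 = (348 - 112)² + 16938 = 236² + 16938 = 55696 + 16938 = 72634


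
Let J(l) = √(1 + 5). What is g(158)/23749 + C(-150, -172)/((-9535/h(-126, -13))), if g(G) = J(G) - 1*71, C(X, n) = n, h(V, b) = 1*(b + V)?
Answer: -568468077/226446715 + √6/23749 ≈ -2.5103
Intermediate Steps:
h(V, b) = V + b (h(V, b) = 1*(V + b) = V + b)
J(l) = √6
g(G) = -71 + √6 (g(G) = √6 - 1*71 = √6 - 71 = -71 + √6)
g(158)/23749 + C(-150, -172)/((-9535/h(-126, -13))) = (-71 + √6)/23749 - 172/((-9535/(-126 - 13))) = (-71 + √6)*(1/23749) - 172/((-9535/(-139))) = (-71/23749 + √6/23749) - 172/((-9535*(-1/139))) = (-71/23749 + √6/23749) - 172/9535/139 = (-71/23749 + √6/23749) - 172*139/9535 = (-71/23749 + √6/23749) - 23908/9535 = -568468077/226446715 + √6/23749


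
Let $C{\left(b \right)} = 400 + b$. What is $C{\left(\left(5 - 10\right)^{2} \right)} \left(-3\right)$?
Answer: $-1275$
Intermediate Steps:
$C{\left(\left(5 - 10\right)^{2} \right)} \left(-3\right) = \left(400 + \left(5 - 10\right)^{2}\right) \left(-3\right) = \left(400 + \left(-5\right)^{2}\right) \left(-3\right) = \left(400 + 25\right) \left(-3\right) = 425 \left(-3\right) = -1275$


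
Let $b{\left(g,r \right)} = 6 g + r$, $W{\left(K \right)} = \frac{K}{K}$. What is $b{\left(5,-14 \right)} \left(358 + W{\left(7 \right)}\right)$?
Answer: $5744$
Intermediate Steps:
$W{\left(K \right)} = 1$
$b{\left(g,r \right)} = r + 6 g$
$b{\left(5,-14 \right)} \left(358 + W{\left(7 \right)}\right) = \left(-14 + 6 \cdot 5\right) \left(358 + 1\right) = \left(-14 + 30\right) 359 = 16 \cdot 359 = 5744$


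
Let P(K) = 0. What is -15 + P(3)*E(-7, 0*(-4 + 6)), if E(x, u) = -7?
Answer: -15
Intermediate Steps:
-15 + P(3)*E(-7, 0*(-4 + 6)) = -15 + 0*(-7) = -15 + 0 = -15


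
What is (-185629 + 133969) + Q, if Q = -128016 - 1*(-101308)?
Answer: -78368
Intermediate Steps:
Q = -26708 (Q = -128016 + 101308 = -26708)
(-185629 + 133969) + Q = (-185629 + 133969) - 26708 = -51660 - 26708 = -78368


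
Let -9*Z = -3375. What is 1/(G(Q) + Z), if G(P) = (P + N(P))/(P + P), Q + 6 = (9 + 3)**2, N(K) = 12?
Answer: 46/17275 ≈ 0.0026628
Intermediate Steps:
Z = 375 (Z = -1/9*(-3375) = 375)
Q = 138 (Q = -6 + (9 + 3)**2 = -6 + 12**2 = -6 + 144 = 138)
G(P) = (12 + P)/(2*P) (G(P) = (P + 12)/(P + P) = (12 + P)/((2*P)) = (12 + P)*(1/(2*P)) = (12 + P)/(2*P))
1/(G(Q) + Z) = 1/((1/2)*(12 + 138)/138 + 375) = 1/((1/2)*(1/138)*150 + 375) = 1/(25/46 + 375) = 1/(17275/46) = 46/17275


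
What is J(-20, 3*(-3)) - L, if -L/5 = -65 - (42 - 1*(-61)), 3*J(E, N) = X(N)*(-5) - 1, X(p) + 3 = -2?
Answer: -832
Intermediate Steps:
X(p) = -5 (X(p) = -3 - 2 = -5)
J(E, N) = 8 (J(E, N) = (-5*(-5) - 1)/3 = (25 - 1)/3 = (⅓)*24 = 8)
L = 840 (L = -5*(-65 - (42 - 1*(-61))) = -5*(-65 - (42 + 61)) = -5*(-65 - 1*103) = -5*(-65 - 103) = -5*(-168) = 840)
J(-20, 3*(-3)) - L = 8 - 1*840 = 8 - 840 = -832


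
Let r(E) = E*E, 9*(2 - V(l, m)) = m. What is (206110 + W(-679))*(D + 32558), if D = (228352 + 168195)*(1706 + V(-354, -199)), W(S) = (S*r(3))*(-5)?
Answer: 1461388946752735/9 ≈ 1.6238e+14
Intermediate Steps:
V(l, m) = 2 - m/9
r(E) = E²
W(S) = -45*S (W(S) = (S*3²)*(-5) = (S*9)*(-5) = (9*S)*(-5) = -45*S)
D = 6174633337/9 (D = (228352 + 168195)*(1706 + (2 - ⅑*(-199))) = 396547*(1706 + (2 + 199/9)) = 396547*(1706 + 217/9) = 396547*(15571/9) = 6174633337/9 ≈ 6.8607e+8)
(206110 + W(-679))*(D + 32558) = (206110 - 45*(-679))*(6174633337/9 + 32558) = (206110 + 30555)*(6174926359/9) = 236665*(6174926359/9) = 1461388946752735/9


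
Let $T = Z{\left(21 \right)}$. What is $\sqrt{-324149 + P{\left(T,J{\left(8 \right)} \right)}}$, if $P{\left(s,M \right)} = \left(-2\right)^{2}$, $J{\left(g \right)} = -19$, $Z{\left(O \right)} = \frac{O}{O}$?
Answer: $i \sqrt{324145} \approx 569.34 i$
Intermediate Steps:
$Z{\left(O \right)} = 1$
$T = 1$
$P{\left(s,M \right)} = 4$
$\sqrt{-324149 + P{\left(T,J{\left(8 \right)} \right)}} = \sqrt{-324149 + 4} = \sqrt{-324145} = i \sqrt{324145}$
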